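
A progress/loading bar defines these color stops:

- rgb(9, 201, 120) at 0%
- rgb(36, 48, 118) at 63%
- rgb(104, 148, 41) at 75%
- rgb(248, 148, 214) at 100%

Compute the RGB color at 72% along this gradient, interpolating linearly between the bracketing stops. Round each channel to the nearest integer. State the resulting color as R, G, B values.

72% lies between the 63% and 75% stops, so the local fraction is t = (72 − 63)/(75 − 63) = 9/12 ≈ 0.75.
R = 36 + 0.75 × (104 − 36) = 87 → 87
G = 48 + 0.75 × (148 − 48) = 123 → 123
B = 118 + 0.75 × (41 − 118) = 60.25 → 60

(87, 123, 60)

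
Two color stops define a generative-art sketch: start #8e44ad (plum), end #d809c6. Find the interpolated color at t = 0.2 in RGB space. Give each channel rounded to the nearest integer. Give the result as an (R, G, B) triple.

#8e44ad → (142, 68, 173); #d809c6 → (216, 9, 198).
R = 142 + 0.2 × (216 − 142) = 142 + 0.2 × 74 = 156.8 → 157
G = 68 + 0.2 × (9 − 68) = 68 + 0.2 × -59 = 56.2 → 56
B = 173 + 0.2 × (198 − 173) = 173 + 0.2 × 25 = 178 → 178
So the blended color is (157, 56, 178), about #9d38b2.

(157, 56, 178)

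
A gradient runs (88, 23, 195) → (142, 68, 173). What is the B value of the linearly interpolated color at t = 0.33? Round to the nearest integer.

B = 195 + 0.33 × (173 − 195) = 187.74 → 188

188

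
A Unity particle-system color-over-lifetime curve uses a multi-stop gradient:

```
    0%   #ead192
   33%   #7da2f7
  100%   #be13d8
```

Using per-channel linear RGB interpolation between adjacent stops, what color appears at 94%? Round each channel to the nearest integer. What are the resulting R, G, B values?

94% lies between the 33% and 100% stops, so the local fraction is t = (94 − 33)/(100 − 33) = 61/67 ≈ 0.9104.
#7da2f7 → (125, 162, 247); #be13d8 → (190, 19, 216).
R = 125 + 0.9104 × (190 − 125) = 184.176 → 184
G = 162 + 0.9104 × (19 − 162) = 31.813 → 32
B = 247 + 0.9104 × (216 − 247) = 218.778 → 219

(184, 32, 219)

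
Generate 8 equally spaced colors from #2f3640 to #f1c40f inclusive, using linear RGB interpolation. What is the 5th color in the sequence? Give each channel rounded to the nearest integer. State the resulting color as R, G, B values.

(158, 135, 36)

With 8 swatches and endpoints inclusive, swatch 5 sits at t = (5 − 1)/(8 − 1) = 4/7 ≈ 0.5714.
#2f3640 → (47, 54, 64); #f1c40f → (241, 196, 15).
R = 47 + 0.5714 × (241 − 47) = 157.852 → 158
G = 54 + 0.5714 × (196 − 54) = 135.139 → 135
B = 64 + 0.5714 × (15 − 64) = 36.001 → 36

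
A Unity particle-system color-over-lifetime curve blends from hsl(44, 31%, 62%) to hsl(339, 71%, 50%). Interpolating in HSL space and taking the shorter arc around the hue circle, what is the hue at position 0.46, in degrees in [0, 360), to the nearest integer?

Hue: 339 − 44 = 295°, but |295| > 180 so the shorter arc goes the other way: Δh = 295 − 360 = -65°.
H = 44 + 0.46 × (-65) = 14.1 → 14°

14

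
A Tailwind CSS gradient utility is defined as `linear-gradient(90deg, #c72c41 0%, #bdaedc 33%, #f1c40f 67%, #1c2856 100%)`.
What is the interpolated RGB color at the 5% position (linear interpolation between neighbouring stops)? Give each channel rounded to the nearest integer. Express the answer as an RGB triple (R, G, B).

5% lies between the 0% and 33% stops, so the local fraction is t = (5 − 0)/(33 − 0) = 5/33 ≈ 0.1515.
#c72c41 → (199, 44, 65); #bdaedc → (189, 174, 220).
R = 199 + 0.1515 × (189 − 199) = 197.485 → 197
G = 44 + 0.1515 × (174 − 44) = 63.695 → 64
B = 65 + 0.1515 × (220 − 65) = 88.483 → 88

(197, 64, 88)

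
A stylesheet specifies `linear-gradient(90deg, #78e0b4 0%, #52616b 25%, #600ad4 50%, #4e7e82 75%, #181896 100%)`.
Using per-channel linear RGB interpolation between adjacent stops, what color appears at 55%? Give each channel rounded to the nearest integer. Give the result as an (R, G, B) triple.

55% lies between the 50% and 75% stops, so the local fraction is t = (55 − 50)/(75 − 50) = 5/25 ≈ 0.2.
#600ad4 → (96, 10, 212); #4e7e82 → (78, 126, 130).
R = 96 + 0.2 × (78 − 96) = 92.4 → 92
G = 10 + 0.2 × (126 − 10) = 33.2 → 33
B = 212 + 0.2 × (130 − 212) = 195.6 → 196

(92, 33, 196)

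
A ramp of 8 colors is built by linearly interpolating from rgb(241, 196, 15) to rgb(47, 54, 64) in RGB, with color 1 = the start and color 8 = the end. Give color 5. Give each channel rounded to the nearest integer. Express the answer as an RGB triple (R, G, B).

(130, 115, 43)

With 8 swatches and endpoints inclusive, swatch 5 sits at t = (5 − 1)/(8 − 1) = 4/7 ≈ 0.5714.
R = 241 + 0.5714 × (47 − 241) = 130.148 → 130
G = 196 + 0.5714 × (54 − 196) = 114.861 → 115
B = 15 + 0.5714 × (64 − 15) = 42.999 → 43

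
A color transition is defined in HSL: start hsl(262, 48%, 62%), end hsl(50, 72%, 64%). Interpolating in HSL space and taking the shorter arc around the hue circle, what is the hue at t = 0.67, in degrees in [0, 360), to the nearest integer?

1

Hue: 50 − 262 = -212°, but |-212| > 180 so the shorter arc goes the other way: Δh = -212 + 360 = 148°.
H = 262 + 0.67 × (148) = 361.16 → 361 → 361 mod 360 = 1°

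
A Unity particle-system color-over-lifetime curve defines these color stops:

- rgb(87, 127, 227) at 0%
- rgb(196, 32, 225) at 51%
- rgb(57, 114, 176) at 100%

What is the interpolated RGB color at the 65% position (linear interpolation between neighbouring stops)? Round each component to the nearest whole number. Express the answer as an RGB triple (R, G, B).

65% lies between the 51% and 100% stops, so the local fraction is t = (65 − 51)/(100 − 51) = 14/49 ≈ 0.2857.
R = 196 + 0.2857 × (57 − 196) = 156.288 → 156
G = 32 + 0.2857 × (114 − 32) = 55.427 → 55
B = 225 + 0.2857 × (176 − 225) = 211.001 → 211

(156, 55, 211)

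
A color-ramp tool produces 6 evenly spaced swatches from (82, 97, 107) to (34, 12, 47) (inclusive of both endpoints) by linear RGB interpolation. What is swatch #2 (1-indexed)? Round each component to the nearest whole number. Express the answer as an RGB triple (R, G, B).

With 6 swatches and endpoints inclusive, swatch 2 sits at t = (2 − 1)/(6 − 1) = 1/5 ≈ 0.2.
R = 82 + 0.2 × (34 − 82) = 72.4 → 72
G = 97 + 0.2 × (12 − 97) = 80 → 80
B = 107 + 0.2 × (47 − 107) = 95 → 95

(72, 80, 95)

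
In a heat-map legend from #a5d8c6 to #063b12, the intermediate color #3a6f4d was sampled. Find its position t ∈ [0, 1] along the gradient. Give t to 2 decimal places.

0.67

Invert the lerp on the B channel (largest span, 180): t = (77 − 198) / (18 − 198) = -121/-180 = 0.67222.
Check on R: (58 − 165)/(6 − 165) = 0.673 ✓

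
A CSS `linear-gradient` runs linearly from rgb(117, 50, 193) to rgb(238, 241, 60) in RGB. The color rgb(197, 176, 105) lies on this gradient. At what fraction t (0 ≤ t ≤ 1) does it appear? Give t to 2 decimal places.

0.66

Invert the lerp on the G channel (largest span, 191): t = (176 − 50) / (241 − 50) = 126/191 = 0.65969.
Check on R: (197 − 117)/(238 − 117) = 0.6612 ✓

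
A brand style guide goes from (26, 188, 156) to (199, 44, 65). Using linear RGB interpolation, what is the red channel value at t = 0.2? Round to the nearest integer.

R = 26 + 0.2 × (199 − 26) = 60.6 → 61

61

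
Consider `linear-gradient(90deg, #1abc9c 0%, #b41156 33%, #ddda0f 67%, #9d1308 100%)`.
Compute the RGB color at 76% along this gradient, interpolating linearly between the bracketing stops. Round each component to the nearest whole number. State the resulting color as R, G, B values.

76% lies between the 67% and 100% stops, so the local fraction is t = (76 − 67)/(100 − 67) = 9/33 ≈ 0.2727.
#ddda0f → (221, 218, 15); #9d1308 → (157, 19, 8).
R = 221 + 0.2727 × (157 − 221) = 203.547 → 204
G = 218 + 0.2727 × (19 − 218) = 163.733 → 164
B = 15 + 0.2727 × (8 − 15) = 13.091 → 13

(204, 164, 13)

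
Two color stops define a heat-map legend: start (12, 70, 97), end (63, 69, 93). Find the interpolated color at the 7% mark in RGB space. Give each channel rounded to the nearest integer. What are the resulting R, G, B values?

7% corresponds to t = 0.07.
R = 12 + 0.07 × (63 − 12) = 12 + 0.07 × 51 = 15.57 → 16
G = 70 + 0.07 × (69 − 70) = 70 + 0.07 × -1 = 69.93 → 70
B = 97 + 0.07 × (93 − 97) = 97 + 0.07 × -4 = 96.72 → 97

(16, 70, 97)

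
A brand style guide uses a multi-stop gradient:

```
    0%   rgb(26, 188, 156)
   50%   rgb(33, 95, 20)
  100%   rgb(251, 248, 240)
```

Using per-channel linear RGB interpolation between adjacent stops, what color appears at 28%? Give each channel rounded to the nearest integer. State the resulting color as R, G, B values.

(30, 136, 80)

28% lies between the 0% and 50% stops, so the local fraction is t = (28 − 0)/(50 − 0) = 28/50 ≈ 0.56.
R = 26 + 0.56 × (33 − 26) = 29.92 → 30
G = 188 + 0.56 × (95 − 188) = 135.92 → 136
B = 156 + 0.56 × (20 − 156) = 79.84 → 80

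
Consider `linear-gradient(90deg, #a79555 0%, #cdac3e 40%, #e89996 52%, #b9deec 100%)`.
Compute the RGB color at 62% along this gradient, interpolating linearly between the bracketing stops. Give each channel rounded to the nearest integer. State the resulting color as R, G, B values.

(222, 167, 168)

62% lies between the 52% and 100% stops, so the local fraction is t = (62 − 52)/(100 − 52) = 10/48 ≈ 0.2083.
#e89996 → (232, 153, 150); #b9deec → (185, 222, 236).
R = 232 + 0.2083 × (185 − 232) = 222.21 → 222
G = 153 + 0.2083 × (222 − 153) = 167.373 → 167
B = 150 + 0.2083 × (236 − 150) = 167.914 → 168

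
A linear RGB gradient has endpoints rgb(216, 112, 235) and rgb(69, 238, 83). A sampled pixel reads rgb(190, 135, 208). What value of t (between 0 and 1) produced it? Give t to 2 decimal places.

Invert the lerp on the B channel (largest span, 152): t = (208 − 235) / (83 − 235) = -27/-152 = 0.17763.
Check on R: (190 − 216)/(69 − 216) = 0.1769 ✓

0.18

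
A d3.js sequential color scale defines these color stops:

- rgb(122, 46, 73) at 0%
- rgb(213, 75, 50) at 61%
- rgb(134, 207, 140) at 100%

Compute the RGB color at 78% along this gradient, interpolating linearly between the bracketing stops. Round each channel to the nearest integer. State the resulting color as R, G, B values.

(179, 133, 89)

78% lies between the 61% and 100% stops, so the local fraction is t = (78 − 61)/(100 − 61) = 17/39 ≈ 0.4359.
R = 213 + 0.4359 × (134 − 213) = 178.564 → 179
G = 75 + 0.4359 × (207 − 75) = 132.539 → 133
B = 50 + 0.4359 × (140 − 50) = 89.231 → 89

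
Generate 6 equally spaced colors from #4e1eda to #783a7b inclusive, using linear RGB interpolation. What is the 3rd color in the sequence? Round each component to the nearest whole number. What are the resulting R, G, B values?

With 6 swatches and endpoints inclusive, swatch 3 sits at t = (3 − 1)/(6 − 1) = 2/5 ≈ 0.4.
#4e1eda → (78, 30, 218); #783a7b → (120, 58, 123).
R = 78 + 0.4 × (120 − 78) = 94.8 → 95
G = 30 + 0.4 × (58 − 30) = 41.2 → 41
B = 218 + 0.4 × (123 − 218) = 180 → 180

(95, 41, 180)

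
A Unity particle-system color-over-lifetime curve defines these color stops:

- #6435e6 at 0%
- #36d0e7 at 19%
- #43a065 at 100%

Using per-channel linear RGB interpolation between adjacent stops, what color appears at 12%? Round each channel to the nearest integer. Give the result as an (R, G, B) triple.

12% lies between the 0% and 19% stops, so the local fraction is t = (12 − 0)/(19 − 0) = 12/19 ≈ 0.6316.
#6435e6 → (100, 53, 230); #36d0e7 → (54, 208, 231).
R = 100 + 0.6316 × (54 − 100) = 70.946 → 71
G = 53 + 0.6316 × (208 − 53) = 150.898 → 151
B = 230 + 0.6316 × (231 − 230) = 230.632 → 231

(71, 151, 231)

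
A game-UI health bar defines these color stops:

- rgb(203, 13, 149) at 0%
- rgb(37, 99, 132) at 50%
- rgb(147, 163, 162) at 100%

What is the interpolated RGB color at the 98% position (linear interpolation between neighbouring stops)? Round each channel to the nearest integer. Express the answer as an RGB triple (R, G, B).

98% lies between the 50% and 100% stops, so the local fraction is t = (98 − 50)/(100 − 50) = 48/50 ≈ 0.96.
R = 37 + 0.96 × (147 − 37) = 142.6 → 143
G = 99 + 0.96 × (163 − 99) = 160.44 → 160
B = 132 + 0.96 × (162 − 132) = 160.8 → 161

(143, 160, 161)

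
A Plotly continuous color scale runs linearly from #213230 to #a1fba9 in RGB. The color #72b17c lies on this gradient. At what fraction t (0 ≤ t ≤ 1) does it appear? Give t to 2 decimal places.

0.63

Invert the lerp on the G channel (largest span, 201): t = (177 − 50) / (251 − 50) = 127/201 = 0.63184.
Check on R: (114 − 33)/(161 − 33) = 0.6328 ✓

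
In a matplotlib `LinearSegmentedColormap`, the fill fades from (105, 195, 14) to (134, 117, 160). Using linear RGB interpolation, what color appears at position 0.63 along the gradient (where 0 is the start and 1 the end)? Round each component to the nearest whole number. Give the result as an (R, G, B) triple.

(123, 146, 106)

R = 105 + 0.63 × (134 − 105) = 105 + 0.63 × 29 = 123.27 → 123
G = 195 + 0.63 × (117 − 195) = 195 + 0.63 × -78 = 145.86 → 146
B = 14 + 0.63 × (160 − 14) = 14 + 0.63 × 146 = 105.98 → 106
So the blended color is (123, 146, 106), about #7b926a.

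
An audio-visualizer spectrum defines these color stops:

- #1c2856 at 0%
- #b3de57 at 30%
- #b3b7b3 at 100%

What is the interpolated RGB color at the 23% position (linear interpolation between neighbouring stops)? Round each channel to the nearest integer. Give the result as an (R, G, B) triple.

(144, 180, 87)

23% lies between the 0% and 30% stops, so the local fraction is t = (23 − 0)/(30 − 0) = 23/30 ≈ 0.7667.
#1c2856 → (28, 40, 86); #b3de57 → (179, 222, 87).
R = 28 + 0.7667 × (179 − 28) = 143.772 → 144
G = 40 + 0.7667 × (222 − 40) = 179.539 → 180
B = 86 + 0.7667 × (87 − 86) = 86.767 → 87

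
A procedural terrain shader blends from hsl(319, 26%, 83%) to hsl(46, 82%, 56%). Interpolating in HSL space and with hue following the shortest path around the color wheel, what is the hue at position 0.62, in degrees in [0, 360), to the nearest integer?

Hue: 46 − 319 = -273°, but |-273| > 180 so the shorter arc goes the other way: Δh = -273 + 360 = 87°.
H = 319 + 0.62 × (87) = 372.94 → 373 → 373 mod 360 = 13°

13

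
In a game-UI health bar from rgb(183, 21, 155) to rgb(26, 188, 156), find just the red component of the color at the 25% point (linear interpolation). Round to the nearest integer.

144

R = 183 + 0.25 × (26 − 183) = 143.75 → 144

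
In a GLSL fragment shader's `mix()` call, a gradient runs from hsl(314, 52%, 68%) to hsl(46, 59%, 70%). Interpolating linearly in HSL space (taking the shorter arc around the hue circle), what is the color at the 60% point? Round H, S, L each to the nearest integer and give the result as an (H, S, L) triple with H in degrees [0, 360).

(9, 56, 69)

Hue: 46 − 314 = -268°, but |-268| > 180 so the shorter arc goes the other way: Δh = -268 + 360 = 92°.
H = 314 + 0.6 × (92) = 369.2 → 369 → 369 mod 360 = 9°
S = 52 + 0.6 × (59 − 52) = 56.2 → 56%
L = 68 + 0.6 × (70 − 68) = 69.2 → 69%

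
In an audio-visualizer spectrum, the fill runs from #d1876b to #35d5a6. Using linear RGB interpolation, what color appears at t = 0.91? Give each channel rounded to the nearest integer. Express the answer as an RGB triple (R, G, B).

(67, 206, 161)

#d1876b → (209, 135, 107); #35d5a6 → (53, 213, 166).
R = 209 + 0.91 × (53 − 209) = 209 + 0.91 × -156 = 67.04 → 67
G = 135 + 0.91 × (213 − 135) = 135 + 0.91 × 78 = 205.98 → 206
B = 107 + 0.91 × (166 − 107) = 107 + 0.91 × 59 = 160.69 → 161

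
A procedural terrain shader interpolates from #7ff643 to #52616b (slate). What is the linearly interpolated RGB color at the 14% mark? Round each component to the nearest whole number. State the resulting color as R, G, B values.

#7ff643 → (127, 246, 67); #52616b → (82, 97, 107).
14% corresponds to t = 0.14.
R = 127 + 0.14 × (82 − 127) = 127 + 0.14 × -45 = 120.7 → 121
G = 246 + 0.14 × (97 − 246) = 246 + 0.14 × -149 = 225.14 → 225
B = 67 + 0.14 × (107 − 67) = 67 + 0.14 × 40 = 72.6 → 73

(121, 225, 73)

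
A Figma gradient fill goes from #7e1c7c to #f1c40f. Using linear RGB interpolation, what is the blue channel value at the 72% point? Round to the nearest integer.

46

B₁ = 124 (from #7e1c7c), B₂ = 15 (from #f1c40f).
B = 124 + 0.72 × (15 − 124) = 45.52 → 46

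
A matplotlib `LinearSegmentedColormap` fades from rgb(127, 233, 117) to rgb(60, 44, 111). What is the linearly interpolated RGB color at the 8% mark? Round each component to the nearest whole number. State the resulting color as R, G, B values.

8% corresponds to t = 0.08.
R = 127 + 0.08 × (60 − 127) = 127 + 0.08 × -67 = 121.64 → 122
G = 233 + 0.08 × (44 − 233) = 233 + 0.08 × -189 = 217.88 → 218
B = 117 + 0.08 × (111 − 117) = 117 + 0.08 × -6 = 116.52 → 117

(122, 218, 117)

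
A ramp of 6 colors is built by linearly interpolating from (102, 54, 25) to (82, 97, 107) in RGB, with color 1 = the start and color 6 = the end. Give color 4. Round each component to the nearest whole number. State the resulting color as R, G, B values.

With 6 swatches and endpoints inclusive, swatch 4 sits at t = (4 − 1)/(6 − 1) = 3/5 ≈ 0.6.
R = 102 + 0.6 × (82 − 102) = 90 → 90
G = 54 + 0.6 × (97 − 54) = 79.8 → 80
B = 25 + 0.6 × (107 − 25) = 74.2 → 74

(90, 80, 74)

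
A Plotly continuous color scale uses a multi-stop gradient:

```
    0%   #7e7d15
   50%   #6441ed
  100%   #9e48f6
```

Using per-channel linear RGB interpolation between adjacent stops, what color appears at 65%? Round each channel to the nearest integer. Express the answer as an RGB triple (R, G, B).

(117, 67, 240)

65% lies between the 50% and 100% stops, so the local fraction is t = (65 − 50)/(100 − 50) = 15/50 ≈ 0.3.
#6441ed → (100, 65, 237); #9e48f6 → (158, 72, 246).
R = 100 + 0.3 × (158 − 100) = 117.4 → 117
G = 65 + 0.3 × (72 − 65) = 67.1 → 67
B = 237 + 0.3 × (246 − 237) = 239.7 → 240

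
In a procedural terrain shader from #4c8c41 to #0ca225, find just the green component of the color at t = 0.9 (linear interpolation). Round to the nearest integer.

G₁ = 140 (from #4c8c41), G₂ = 162 (from #0ca225).
G = 140 + 0.9 × (162 − 140) = 159.8 → 160

160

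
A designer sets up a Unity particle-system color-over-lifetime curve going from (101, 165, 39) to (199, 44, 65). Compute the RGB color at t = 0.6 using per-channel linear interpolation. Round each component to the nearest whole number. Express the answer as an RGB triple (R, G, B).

R = 101 + 0.6 × (199 − 101) = 101 + 0.6 × 98 = 159.8 → 160
G = 165 + 0.6 × (44 − 165) = 165 + 0.6 × -121 = 92.4 → 92
B = 39 + 0.6 × (65 − 39) = 39 + 0.6 × 26 = 54.6 → 55

(160, 92, 55)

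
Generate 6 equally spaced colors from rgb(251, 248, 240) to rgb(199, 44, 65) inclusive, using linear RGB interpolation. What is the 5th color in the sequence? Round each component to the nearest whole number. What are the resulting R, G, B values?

With 6 swatches and endpoints inclusive, swatch 5 sits at t = (5 − 1)/(6 − 1) = 4/5 ≈ 0.8.
R = 251 + 0.8 × (199 − 251) = 209.4 → 209
G = 248 + 0.8 × (44 − 248) = 84.8 → 85
B = 240 + 0.8 × (65 − 240) = 100 → 100

(209, 85, 100)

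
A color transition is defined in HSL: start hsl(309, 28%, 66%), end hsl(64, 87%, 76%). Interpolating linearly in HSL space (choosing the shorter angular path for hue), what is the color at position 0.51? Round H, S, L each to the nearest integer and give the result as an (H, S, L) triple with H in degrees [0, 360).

(8, 58, 71)

Hue: 64 − 309 = -245°, but |-245| > 180 so the shorter arc goes the other way: Δh = -245 + 360 = 115°.
H = 309 + 0.51 × (115) = 367.65 → 368 → 368 mod 360 = 8°
S = 28 + 0.51 × (87 − 28) = 58.09 → 58%
L = 66 + 0.51 × (76 − 66) = 71.1 → 71%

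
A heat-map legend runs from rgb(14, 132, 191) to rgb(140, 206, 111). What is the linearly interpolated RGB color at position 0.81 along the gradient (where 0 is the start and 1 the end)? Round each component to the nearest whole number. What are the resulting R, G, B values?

(116, 192, 126)

R = 14 + 0.81 × (140 − 14) = 14 + 0.81 × 126 = 116.06 → 116
G = 132 + 0.81 × (206 − 132) = 132 + 0.81 × 74 = 191.94 → 192
B = 191 + 0.81 × (111 − 191) = 191 + 0.81 × -80 = 126.2 → 126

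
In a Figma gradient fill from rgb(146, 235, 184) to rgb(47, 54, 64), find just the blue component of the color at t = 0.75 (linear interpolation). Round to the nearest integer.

94

B = 184 + 0.75 × (64 − 184) = 94 → 94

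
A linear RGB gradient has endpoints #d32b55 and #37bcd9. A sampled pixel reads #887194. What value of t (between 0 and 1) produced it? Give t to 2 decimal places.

Invert the lerp on the R channel (largest span, 156): t = (136 − 211) / (55 − 211) = -75/-156 = 0.48077.
Check on G: (113 − 43)/(188 − 43) = 0.4828 ✓

0.48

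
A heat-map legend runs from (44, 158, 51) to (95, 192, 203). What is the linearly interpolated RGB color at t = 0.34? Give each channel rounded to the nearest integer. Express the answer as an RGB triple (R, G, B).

R = 44 + 0.34 × (95 − 44) = 44 + 0.34 × 51 = 61.34 → 61
G = 158 + 0.34 × (192 − 158) = 158 + 0.34 × 34 = 169.56 → 170
B = 51 + 0.34 × (203 − 51) = 51 + 0.34 × 152 = 102.68 → 103

(61, 170, 103)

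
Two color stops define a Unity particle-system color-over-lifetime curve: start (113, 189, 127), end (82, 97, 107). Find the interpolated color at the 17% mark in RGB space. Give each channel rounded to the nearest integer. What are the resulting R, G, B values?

17% corresponds to t = 0.17.
R = 113 + 0.17 × (82 − 113) = 113 + 0.17 × -31 = 107.73 → 108
G = 189 + 0.17 × (97 − 189) = 189 + 0.17 × -92 = 173.36 → 173
B = 127 + 0.17 × (107 − 127) = 127 + 0.17 × -20 = 123.6 → 124

(108, 173, 124)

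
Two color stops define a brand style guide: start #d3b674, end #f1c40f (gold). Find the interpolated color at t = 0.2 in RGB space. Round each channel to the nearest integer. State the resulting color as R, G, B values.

(217, 185, 96)

#d3b674 → (211, 182, 116); #f1c40f → (241, 196, 15).
R = 211 + 0.2 × (241 − 211) = 211 + 0.2 × 30 = 217 → 217
G = 182 + 0.2 × (196 − 182) = 182 + 0.2 × 14 = 184.8 → 185
B = 116 + 0.2 × (15 − 116) = 116 + 0.2 × -101 = 95.8 → 96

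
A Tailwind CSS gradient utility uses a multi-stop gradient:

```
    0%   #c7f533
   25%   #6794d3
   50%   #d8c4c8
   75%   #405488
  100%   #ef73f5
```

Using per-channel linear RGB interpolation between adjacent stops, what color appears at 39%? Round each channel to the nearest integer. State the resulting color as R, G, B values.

39% lies between the 25% and 50% stops, so the local fraction is t = (39 − 25)/(50 − 25) = 14/25 ≈ 0.56.
#6794d3 → (103, 148, 211); #d8c4c8 → (216, 196, 200).
R = 103 + 0.56 × (216 − 103) = 166.28 → 166
G = 148 + 0.56 × (196 − 148) = 174.88 → 175
B = 211 + 0.56 × (200 − 211) = 204.84 → 205

(166, 175, 205)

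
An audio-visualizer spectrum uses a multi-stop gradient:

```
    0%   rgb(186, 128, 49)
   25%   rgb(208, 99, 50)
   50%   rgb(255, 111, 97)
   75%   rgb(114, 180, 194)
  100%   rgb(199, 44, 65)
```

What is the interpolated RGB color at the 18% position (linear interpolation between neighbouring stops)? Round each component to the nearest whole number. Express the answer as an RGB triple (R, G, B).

18% lies between the 0% and 25% stops, so the local fraction is t = (18 − 0)/(25 − 0) = 18/25 ≈ 0.72.
R = 186 + 0.72 × (208 − 186) = 201.84 → 202
G = 128 + 0.72 × (99 − 128) = 107.12 → 107
B = 49 + 0.72 × (50 − 49) = 49.72 → 50

(202, 107, 50)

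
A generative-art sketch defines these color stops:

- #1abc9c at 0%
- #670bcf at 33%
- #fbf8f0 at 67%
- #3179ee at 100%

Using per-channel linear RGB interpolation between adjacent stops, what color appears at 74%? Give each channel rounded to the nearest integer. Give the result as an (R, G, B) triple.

(208, 221, 240)

74% lies between the 67% and 100% stops, so the local fraction is t = (74 − 67)/(100 − 67) = 7/33 ≈ 0.2121.
#fbf8f0 → (251, 248, 240); #3179ee → (49, 121, 238).
R = 251 + 0.2121 × (49 − 251) = 208.156 → 208
G = 248 + 0.2121 × (121 − 248) = 221.063 → 221
B = 240 + 0.2121 × (238 − 240) = 239.576 → 240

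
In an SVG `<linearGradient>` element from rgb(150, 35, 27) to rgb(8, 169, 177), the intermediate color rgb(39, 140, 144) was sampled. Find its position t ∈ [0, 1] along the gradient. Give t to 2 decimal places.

0.78

Invert the lerp on the B channel (largest span, 150): t = (144 − 27) / (177 − 27) = 117/150 = 0.78.
Check on R: (39 − 150)/(8 − 150) = 0.7817 ✓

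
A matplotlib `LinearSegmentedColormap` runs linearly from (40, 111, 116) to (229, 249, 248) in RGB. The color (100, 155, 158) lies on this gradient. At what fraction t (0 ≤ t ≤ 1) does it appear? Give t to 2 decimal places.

0.32

Invert the lerp on the R channel (largest span, 189): t = (100 − 40) / (229 − 40) = 60/189 = 0.31746.
Check on G: (155 − 111)/(249 − 111) = 0.3188 ✓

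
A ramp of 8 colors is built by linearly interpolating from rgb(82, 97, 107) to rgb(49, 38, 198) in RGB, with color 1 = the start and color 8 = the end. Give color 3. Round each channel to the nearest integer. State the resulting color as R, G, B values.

With 8 swatches and endpoints inclusive, swatch 3 sits at t = (3 − 1)/(8 − 1) = 2/7 ≈ 0.2857.
R = 82 + 0.2857 × (49 − 82) = 72.572 → 73
G = 97 + 0.2857 × (38 − 97) = 80.144 → 80
B = 107 + 0.2857 × (198 − 107) = 132.999 → 133

(73, 80, 133)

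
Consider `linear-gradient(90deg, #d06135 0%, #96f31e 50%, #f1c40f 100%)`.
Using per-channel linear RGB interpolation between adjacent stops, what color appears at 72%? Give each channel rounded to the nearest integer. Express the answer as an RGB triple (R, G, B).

72% lies between the 50% and 100% stops, so the local fraction is t = (72 − 50)/(100 − 50) = 22/50 ≈ 0.44.
#96f31e → (150, 243, 30); #f1c40f → (241, 196, 15).
R = 150 + 0.44 × (241 − 150) = 190.04 → 190
G = 243 + 0.44 × (196 − 243) = 222.32 → 222
B = 30 + 0.44 × (15 − 30) = 23.4 → 23

(190, 222, 23)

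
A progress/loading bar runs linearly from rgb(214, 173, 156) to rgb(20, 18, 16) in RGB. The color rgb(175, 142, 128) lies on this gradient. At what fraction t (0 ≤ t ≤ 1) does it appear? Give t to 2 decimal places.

Invert the lerp on the R channel (largest span, 194): t = (175 − 214) / (20 − 214) = -39/-194 = 0.20103.
Check on G: (142 − 173)/(18 − 173) = 0.2 ✓

0.20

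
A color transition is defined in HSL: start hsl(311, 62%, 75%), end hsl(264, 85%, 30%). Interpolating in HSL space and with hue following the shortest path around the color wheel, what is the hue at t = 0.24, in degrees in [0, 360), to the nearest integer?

300

Hue arc: Δh = 264 − 311 = -47° (|Δh| ≤ 180, already the shorter path).
H = 311 + 0.24 × (-47) = 299.72 → 300°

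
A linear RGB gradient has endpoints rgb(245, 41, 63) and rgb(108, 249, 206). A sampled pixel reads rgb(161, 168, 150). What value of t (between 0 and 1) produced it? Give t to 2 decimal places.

Invert the lerp on the G channel (largest span, 208): t = (168 − 41) / (249 − 41) = 127/208 = 0.61058.
Check on R: (161 − 245)/(108 − 245) = 0.6131 ✓

0.61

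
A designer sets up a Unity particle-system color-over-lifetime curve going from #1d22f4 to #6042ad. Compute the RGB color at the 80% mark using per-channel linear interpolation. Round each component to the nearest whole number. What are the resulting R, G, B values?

(83, 60, 187)

#1d22f4 → (29, 34, 244); #6042ad → (96, 66, 173).
80% corresponds to t = 0.8.
R = 29 + 0.8 × (96 − 29) = 29 + 0.8 × 67 = 82.6 → 83
G = 34 + 0.8 × (66 − 34) = 34 + 0.8 × 32 = 59.6 → 60
B = 244 + 0.8 × (173 − 244) = 244 + 0.8 × -71 = 187.2 → 187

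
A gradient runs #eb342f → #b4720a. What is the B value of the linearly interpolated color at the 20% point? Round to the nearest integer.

B₁ = 47 (from #eb342f), B₂ = 10 (from #b4720a).
B = 47 + 0.2 × (10 − 47) = 39.6 → 40

40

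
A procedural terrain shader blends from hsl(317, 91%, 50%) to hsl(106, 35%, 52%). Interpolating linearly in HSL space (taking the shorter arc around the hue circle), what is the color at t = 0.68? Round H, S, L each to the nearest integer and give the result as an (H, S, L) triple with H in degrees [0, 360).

(58, 53, 51)

Hue: 106 − 317 = -211°, but |-211| > 180 so the shorter arc goes the other way: Δh = -211 + 360 = 149°.
H = 317 + 0.68 × (149) = 418.32 → 418 → 418 mod 360 = 58°
S = 91 + 0.68 × (35 − 91) = 52.92 → 53%
L = 50 + 0.68 × (52 − 50) = 51.36 → 51%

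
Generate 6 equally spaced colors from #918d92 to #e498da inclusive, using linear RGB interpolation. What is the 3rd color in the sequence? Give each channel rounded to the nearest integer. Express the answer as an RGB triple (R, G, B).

With 6 swatches and endpoints inclusive, swatch 3 sits at t = (3 − 1)/(6 − 1) = 2/5 ≈ 0.4.
#918d92 → (145, 141, 146); #e498da → (228, 152, 218).
R = 145 + 0.4 × (228 − 145) = 178.2 → 178
G = 141 + 0.4 × (152 − 141) = 145.4 → 145
B = 146 + 0.4 × (218 − 146) = 174.8 → 175

(178, 145, 175)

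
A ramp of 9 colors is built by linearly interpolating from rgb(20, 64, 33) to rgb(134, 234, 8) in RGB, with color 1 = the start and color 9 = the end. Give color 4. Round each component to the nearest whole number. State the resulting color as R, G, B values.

With 9 swatches and endpoints inclusive, swatch 4 sits at t = (4 − 1)/(9 − 1) = 3/8 ≈ 0.375.
R = 20 + 0.375 × (134 − 20) = 62.75 → 63
G = 64 + 0.375 × (234 − 64) = 127.75 → 128
B = 33 + 0.375 × (8 − 33) = 23.625 → 24

(63, 128, 24)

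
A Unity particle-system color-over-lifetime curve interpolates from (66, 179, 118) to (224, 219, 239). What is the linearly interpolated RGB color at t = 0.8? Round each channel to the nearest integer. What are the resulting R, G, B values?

(192, 211, 215)

R = 66 + 0.8 × (224 − 66) = 66 + 0.8 × 158 = 192.4 → 192
G = 179 + 0.8 × (219 − 179) = 179 + 0.8 × 40 = 211 → 211
B = 118 + 0.8 × (239 − 118) = 118 + 0.8 × 121 = 214.8 → 215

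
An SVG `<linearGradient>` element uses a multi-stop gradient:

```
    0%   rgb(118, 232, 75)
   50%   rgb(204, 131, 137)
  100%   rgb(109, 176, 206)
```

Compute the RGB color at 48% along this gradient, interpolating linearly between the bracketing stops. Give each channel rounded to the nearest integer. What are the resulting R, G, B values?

48% lies between the 0% and 50% stops, so the local fraction is t = (48 − 0)/(50 − 0) = 48/50 ≈ 0.96.
R = 118 + 0.96 × (204 − 118) = 200.56 → 201
G = 232 + 0.96 × (131 − 232) = 135.04 → 135
B = 75 + 0.96 × (137 − 75) = 134.52 → 135

(201, 135, 135)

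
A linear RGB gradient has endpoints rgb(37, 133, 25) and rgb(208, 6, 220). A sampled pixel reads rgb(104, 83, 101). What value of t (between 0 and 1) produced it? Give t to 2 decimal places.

0.39

Invert the lerp on the B channel (largest span, 195): t = (101 − 25) / (220 − 25) = 76/195 = 0.38974.
Check on R: (104 − 37)/(208 − 37) = 0.3918 ✓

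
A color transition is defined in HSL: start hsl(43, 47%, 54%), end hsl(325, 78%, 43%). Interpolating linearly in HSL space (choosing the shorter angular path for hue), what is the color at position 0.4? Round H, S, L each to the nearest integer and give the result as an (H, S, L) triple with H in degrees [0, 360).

Hue: 325 − 43 = 282°, but |282| > 180 so the shorter arc goes the other way: Δh = 282 − 360 = -78°.
H = 43 + 0.4 × (-78) = 11.8 → 12°
S = 47 + 0.4 × (78 − 47) = 59.4 → 59%
L = 54 + 0.4 × (43 − 54) = 49.6 → 50%

(12, 59, 50)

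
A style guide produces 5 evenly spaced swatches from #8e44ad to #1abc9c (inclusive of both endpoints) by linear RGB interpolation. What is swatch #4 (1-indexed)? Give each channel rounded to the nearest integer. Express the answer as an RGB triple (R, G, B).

With 5 swatches and endpoints inclusive, swatch 4 sits at t = (4 − 1)/(5 − 1) = 3/4 ≈ 0.75.
#8e44ad → (142, 68, 173); #1abc9c → (26, 188, 156).
R = 142 + 0.75 × (26 − 142) = 55 → 55
G = 68 + 0.75 × (188 − 68) = 158 → 158
B = 173 + 0.75 × (156 − 173) = 160.25 → 160

(55, 158, 160)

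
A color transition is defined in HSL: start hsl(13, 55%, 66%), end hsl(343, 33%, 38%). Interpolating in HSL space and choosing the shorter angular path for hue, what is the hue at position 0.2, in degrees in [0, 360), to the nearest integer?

7

Hue: 343 − 13 = 330°, but |330| > 180 so the shorter arc goes the other way: Δh = 330 − 360 = -30°.
H = 13 + 0.2 × (-30) = 7 → 7°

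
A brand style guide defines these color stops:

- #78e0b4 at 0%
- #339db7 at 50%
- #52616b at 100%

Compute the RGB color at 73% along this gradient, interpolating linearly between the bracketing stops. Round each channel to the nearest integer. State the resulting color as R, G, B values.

73% lies between the 50% and 100% stops, so the local fraction is t = (73 − 50)/(100 − 50) = 23/50 ≈ 0.46.
#339db7 → (51, 157, 183); #52616b → (82, 97, 107).
R = 51 + 0.46 × (82 − 51) = 65.26 → 65
G = 157 + 0.46 × (97 − 157) = 129.4 → 129
B = 183 + 0.46 × (107 − 183) = 148.04 → 148

(65, 129, 148)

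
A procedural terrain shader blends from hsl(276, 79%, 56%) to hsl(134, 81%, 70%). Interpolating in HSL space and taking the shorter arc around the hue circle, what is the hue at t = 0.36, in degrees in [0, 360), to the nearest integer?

225

Hue arc: Δh = 134 − 276 = -142° (|Δh| ≤ 180, already the shorter path).
H = 276 + 0.36 × (-142) = 224.88 → 225°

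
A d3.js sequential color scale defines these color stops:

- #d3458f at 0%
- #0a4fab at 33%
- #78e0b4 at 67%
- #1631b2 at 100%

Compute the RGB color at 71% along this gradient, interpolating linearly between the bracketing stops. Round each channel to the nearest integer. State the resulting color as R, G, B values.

(108, 203, 180)

71% lies between the 67% and 100% stops, so the local fraction is t = (71 − 67)/(100 − 67) = 4/33 ≈ 0.1212.
#78e0b4 → (120, 224, 180); #1631b2 → (22, 49, 178).
R = 120 + 0.1212 × (22 − 120) = 108.122 → 108
G = 224 + 0.1212 × (49 − 224) = 202.79 → 203
B = 180 + 0.1212 × (178 − 180) = 179.758 → 180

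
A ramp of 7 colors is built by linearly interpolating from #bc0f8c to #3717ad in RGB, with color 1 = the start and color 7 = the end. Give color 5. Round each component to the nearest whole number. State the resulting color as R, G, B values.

With 7 swatches and endpoints inclusive, swatch 5 sits at t = (5 − 1)/(7 − 1) = 4/6 ≈ 0.6667.
#bc0f8c → (188, 15, 140); #3717ad → (55, 23, 173).
R = 188 + 0.6667 × (55 − 188) = 99.329 → 99
G = 15 + 0.6667 × (23 − 15) = 20.334 → 20
B = 140 + 0.6667 × (173 − 140) = 162.001 → 162

(99, 20, 162)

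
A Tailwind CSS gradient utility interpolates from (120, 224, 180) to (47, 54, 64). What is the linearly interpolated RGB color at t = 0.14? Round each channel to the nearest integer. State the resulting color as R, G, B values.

(110, 200, 164)

R = 120 + 0.14 × (47 − 120) = 120 + 0.14 × -73 = 109.78 → 110
G = 224 + 0.14 × (54 − 224) = 224 + 0.14 × -170 = 200.2 → 200
B = 180 + 0.14 × (64 − 180) = 180 + 0.14 × -116 = 163.76 → 164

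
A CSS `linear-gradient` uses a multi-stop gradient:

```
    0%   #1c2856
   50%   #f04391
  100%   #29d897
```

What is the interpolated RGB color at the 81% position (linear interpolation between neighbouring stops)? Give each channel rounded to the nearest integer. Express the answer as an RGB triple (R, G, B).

81% lies between the 50% and 100% stops, so the local fraction is t = (81 − 50)/(100 − 50) = 31/50 ≈ 0.62.
#f04391 → (240, 67, 145); #29d897 → (41, 216, 151).
R = 240 + 0.62 × (41 − 240) = 116.62 → 117
G = 67 + 0.62 × (216 − 67) = 159.38 → 159
B = 145 + 0.62 × (151 − 145) = 148.72 → 149

(117, 159, 149)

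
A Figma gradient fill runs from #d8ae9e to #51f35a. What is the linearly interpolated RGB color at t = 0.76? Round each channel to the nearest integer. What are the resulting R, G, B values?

#d8ae9e → (216, 174, 158); #51f35a → (81, 243, 90).
R = 216 + 0.76 × (81 − 216) = 216 + 0.76 × -135 = 113.4 → 113
G = 174 + 0.76 × (243 − 174) = 174 + 0.76 × 69 = 226.44 → 226
B = 158 + 0.76 × (90 − 158) = 158 + 0.76 × -68 = 106.32 → 106

(113, 226, 106)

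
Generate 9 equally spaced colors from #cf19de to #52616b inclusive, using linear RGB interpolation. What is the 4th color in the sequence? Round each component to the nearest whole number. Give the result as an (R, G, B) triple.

(160, 52, 179)

With 9 swatches and endpoints inclusive, swatch 4 sits at t = (4 − 1)/(9 − 1) = 3/8 ≈ 0.375.
#cf19de → (207, 25, 222); #52616b → (82, 97, 107).
R = 207 + 0.375 × (82 − 207) = 160.125 → 160
G = 25 + 0.375 × (97 − 25) = 52 → 52
B = 222 + 0.375 × (107 − 222) = 178.875 → 179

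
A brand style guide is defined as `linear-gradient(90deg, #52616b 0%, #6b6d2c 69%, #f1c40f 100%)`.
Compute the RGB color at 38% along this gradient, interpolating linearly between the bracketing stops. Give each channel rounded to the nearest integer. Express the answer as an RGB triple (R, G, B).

(96, 104, 72)

38% lies between the 0% and 69% stops, so the local fraction is t = (38 − 0)/(69 − 0) = 38/69 ≈ 0.5507.
#52616b → (82, 97, 107); #6b6d2c → (107, 109, 44).
R = 82 + 0.5507 × (107 − 82) = 95.767 → 96
G = 97 + 0.5507 × (109 − 97) = 103.608 → 104
B = 107 + 0.5507 × (44 − 107) = 72.306 → 72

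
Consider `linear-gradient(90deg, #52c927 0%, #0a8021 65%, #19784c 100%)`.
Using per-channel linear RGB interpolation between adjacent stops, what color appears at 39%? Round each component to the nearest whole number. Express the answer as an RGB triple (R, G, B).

39% lies between the 0% and 65% stops, so the local fraction is t = (39 − 0)/(65 − 0) = 39/65 ≈ 0.6.
#52c927 → (82, 201, 39); #0a8021 → (10, 128, 33).
R = 82 + 0.6 × (10 − 82) = 38.8 → 39
G = 201 + 0.6 × (128 − 201) = 157.2 → 157
B = 39 + 0.6 × (33 − 39) = 35.4 → 35

(39, 157, 35)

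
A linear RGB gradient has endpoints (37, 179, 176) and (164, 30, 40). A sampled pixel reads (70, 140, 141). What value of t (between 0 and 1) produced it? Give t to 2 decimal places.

Invert the lerp on the G channel (largest span, 149): t = (140 − 179) / (30 − 179) = -39/-149 = 0.26174.
Check on R: (70 − 37)/(164 − 37) = 0.2598 ✓

0.26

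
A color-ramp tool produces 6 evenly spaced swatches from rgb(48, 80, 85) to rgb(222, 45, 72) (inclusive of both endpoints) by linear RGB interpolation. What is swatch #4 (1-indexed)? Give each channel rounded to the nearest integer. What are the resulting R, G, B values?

(152, 59, 77)

With 6 swatches and endpoints inclusive, swatch 4 sits at t = (4 − 1)/(6 − 1) = 3/5 ≈ 0.6.
R = 48 + 0.6 × (222 − 48) = 152.4 → 152
G = 80 + 0.6 × (45 − 80) = 59 → 59
B = 85 + 0.6 × (72 − 85) = 77.2 → 77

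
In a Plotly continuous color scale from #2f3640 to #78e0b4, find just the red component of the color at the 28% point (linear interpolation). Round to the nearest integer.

R₁ = 47 (from #2f3640), R₂ = 120 (from #78e0b4).
R = 47 + 0.28 × (120 − 47) = 67.44 → 67

67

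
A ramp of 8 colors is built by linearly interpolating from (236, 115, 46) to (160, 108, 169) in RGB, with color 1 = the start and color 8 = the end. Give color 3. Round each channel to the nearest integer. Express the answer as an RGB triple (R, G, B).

(214, 113, 81)

With 8 swatches and endpoints inclusive, swatch 3 sits at t = (3 − 1)/(8 − 1) = 2/7 ≈ 0.2857.
R = 236 + 0.2857 × (160 − 236) = 214.287 → 214
G = 115 + 0.2857 × (108 − 115) = 113 → 113
B = 46 + 0.2857 × (169 − 46) = 81.141 → 81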